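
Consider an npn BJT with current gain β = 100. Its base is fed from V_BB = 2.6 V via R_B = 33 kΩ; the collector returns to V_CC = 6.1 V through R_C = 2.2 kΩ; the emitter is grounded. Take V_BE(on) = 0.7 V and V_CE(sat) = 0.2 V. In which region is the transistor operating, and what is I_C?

Assume active: I_B = (2.6 − 0.7)/33 = 0.0576 mA, giving I_C = β·I_B = 5.76 mA.
But then V_CE = 6.1 − 5.76×2.2 = -6.57 V < V_CE(sat) = 0.2 V — impossible in the active region.
So the transistor is saturated. With V_CE = 0.2 V, I_C = (V_CC − 0.2)/R_C = 5.9/2.2 = 2.68 mA.
Check: β·I_B = 5.76 mA > I_C = 2.68 mA, confirming saturation.

saturation; I_C ≈ 2.7 mA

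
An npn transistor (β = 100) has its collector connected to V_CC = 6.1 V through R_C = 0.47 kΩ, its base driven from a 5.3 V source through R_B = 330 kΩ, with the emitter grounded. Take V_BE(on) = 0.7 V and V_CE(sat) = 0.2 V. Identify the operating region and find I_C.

active; I_C ≈ 1.4 mA

Assume active. Base-emitter loop: I_B = (V_BB − V_BE)/R_B = (5.3 − 0.7)/330 = 0.0139 mA.
I_C = β·I_B = 100×0.0139 = 1.39 mA.
V_CE = V_CC − I_C·R_C = 6.1 − 1.39×0.47 = 5.44 V > V_CE(sat), so the active-region assumption holds.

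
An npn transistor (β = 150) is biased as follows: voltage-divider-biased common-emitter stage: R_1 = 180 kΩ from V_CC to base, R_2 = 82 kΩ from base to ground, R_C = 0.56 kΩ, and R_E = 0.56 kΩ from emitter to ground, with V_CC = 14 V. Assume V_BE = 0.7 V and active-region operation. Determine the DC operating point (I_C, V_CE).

I_C ≈ 3.9 mA, V_CE ≈ 9.6 V

Thevenize the base divider: V_Th = V_CC·R_2/(R_1+R_2) = 14×82/262 = 4.38 V, R_Th = R_1‖R_2 = 56.3 kΩ.
Base-emitter loop: V_Th = I_B·R_Th + V_BE + (β+1)I_B·R_E, so I_B = (4.38 − 0.7) / (56.3 + 151×0.56) = 0.0261 mA.
I_C = β·I_B = 150×0.0261 = 3.92 mA, and I_E = (β+1)I_B = 3.95 mA.
V_CE = V_CC − I_C·R_C − I_E·R_E = 14 − 3.92×0.56 − 3.95×0.56 = 9.6 V.
V_CE = 9.6 V > 0.2 V confirms active-region operation.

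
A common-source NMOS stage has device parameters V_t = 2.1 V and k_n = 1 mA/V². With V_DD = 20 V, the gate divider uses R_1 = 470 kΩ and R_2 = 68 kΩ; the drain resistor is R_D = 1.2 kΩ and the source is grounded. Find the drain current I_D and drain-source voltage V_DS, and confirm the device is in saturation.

V_G = V_DD·R_2/(R_1+R_2) = 20×68/538 = 2.53 V. With the source grounded, V_GS = V_G = 2.53 V.
Assume saturation: I_D = (k_n/2)(V_GS − V_t)² = (1/2)×(2.53 − 2.1)² = 0.5×0.428² = 0.0915 mA.
V_DS = V_DD − I_D·R_D = 20 − 0.0915×1.2 = 19.9 V.
Saturation requires V_DS ≥ V_GS − V_t = 0.428 V; 19.9 ≥ 0.428 ✓.

I_D ≈ 0.092 mA, V_DS ≈ 20 V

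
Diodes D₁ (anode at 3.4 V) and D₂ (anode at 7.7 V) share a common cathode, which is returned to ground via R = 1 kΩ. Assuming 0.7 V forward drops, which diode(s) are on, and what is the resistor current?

Assume both conduct. Then node N would need to be at both 3.4−0.7 = 2.7 V and 7.7−0.7 = 7 V, which is impossible.
Assume only D₂ conducts: V_N = 7.7 − 0.7 = 7 V, so I_R = 7/1 = 7 mA.
Check D₁: its anode-to-cathode voltage is 3.4 − 7 = -3.6 V < 0.7 V, so it is off. The assumption is consistent.

Only D₂ conducts; I_R ≈ 7 mA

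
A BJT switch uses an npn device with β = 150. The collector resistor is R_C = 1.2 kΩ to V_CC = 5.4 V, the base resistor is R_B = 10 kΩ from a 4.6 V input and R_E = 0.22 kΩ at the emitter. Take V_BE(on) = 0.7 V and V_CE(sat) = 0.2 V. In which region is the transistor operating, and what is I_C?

saturation; I_C ≈ 3.6 mA

Assume active: I_B = (4.6 − 0.7)/(10 + 151×0.22) = 0.0902 mA, I_C = β·I_B = 13.5 mA.
Then V_CE = 5.4 − 13.5×1.2 − 13.6×0.22 = -13.8 V < 0.2 V — the active assumption fails.
Re-solve with V_CE = 0.2 V. KCL at the emitter: V_E/R_E = (V_BB−0.7−V_E)/R_B + (V_CC−0.2−V_E)/R_C, giving V_E = 0.862 V.
I_C = (V_CC − 0.2 − V_E)/R_C = (5.2 − 0.862)/1.2 = 3.61 mA.
Check: I_B = (3.9 − 0.862)/10 = 0.304 mA, and β·I_B = 45.6 mA > I_C, confirming saturation.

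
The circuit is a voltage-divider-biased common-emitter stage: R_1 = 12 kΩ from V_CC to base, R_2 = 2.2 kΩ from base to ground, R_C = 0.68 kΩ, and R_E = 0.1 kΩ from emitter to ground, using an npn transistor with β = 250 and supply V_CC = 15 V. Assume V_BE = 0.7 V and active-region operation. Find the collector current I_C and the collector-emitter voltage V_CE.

I_C ≈ 15 mA, V_CE ≈ 3.2 V

Thevenize the base divider: V_Th = V_CC·R_2/(R_1+R_2) = 15×2.2/14.2 = 2.32 V, R_Th = R_1‖R_2 = 1.86 kΩ.
Base-emitter loop: V_Th = I_B·R_Th + V_BE + (β+1)I_B·R_E, so I_B = (2.32 − 0.7) / (1.86 + 251×0.1) = 0.0602 mA.
I_C = β·I_B = 250×0.0602 = 15.1 mA, and I_E = (β+1)I_B = 15.1 mA.
V_CE = V_CC − I_C·R_C − I_E·R_E = 15 − 15.1×0.68 − 15.1×0.1 = 3.25 V.
V_CE = 3.25 V > 0.2 V confirms active-region operation.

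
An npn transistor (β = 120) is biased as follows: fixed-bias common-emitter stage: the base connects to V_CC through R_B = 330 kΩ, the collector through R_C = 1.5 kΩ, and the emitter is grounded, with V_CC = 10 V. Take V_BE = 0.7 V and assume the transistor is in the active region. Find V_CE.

V_CE ≈ 4.9 V

Base loop: V_CC = I_B·R_B + V_BE, so I_B = (10 − 0.7)/330 kΩ = 0.0282 mA.
In the active region I_C = β·I_B = 120 × 0.0282 = 3.38 mA.
Collector loop: V_CE = V_CC − I_C·R_C = 10 − 3.38×1.5 = 4.93 V.
Since V_CE = 4.93 V > V_CE(sat) ≈ 0.2 V, the transistor is in the active region as assumed.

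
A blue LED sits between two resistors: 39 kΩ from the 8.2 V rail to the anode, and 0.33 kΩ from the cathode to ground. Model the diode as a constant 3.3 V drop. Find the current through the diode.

I ≈ 0.12 mA

The two resistors are in series with the diode, so KVL gives 8.2 = I·39 + 3.3 + I·0.33.
I = (8.2 − 3.3) / (39 + 0.33) kΩ = 4.9 / 39.3 = 0.125 mA.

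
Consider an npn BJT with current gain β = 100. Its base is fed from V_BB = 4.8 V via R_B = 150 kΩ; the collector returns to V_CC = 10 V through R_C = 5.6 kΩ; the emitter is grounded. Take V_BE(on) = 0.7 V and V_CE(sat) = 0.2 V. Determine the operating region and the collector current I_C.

saturation; I_C ≈ 1.8 mA

Assume active: I_B = (4.8 − 0.7)/150 = 0.0273 mA, giving I_C = β·I_B = 2.73 mA.
But then V_CE = 10 − 2.73×5.6 = -5.31 V < V_CE(sat) = 0.2 V — impossible in the active region.
So the transistor is saturated. With V_CE = 0.2 V, I_C = (V_CC − 0.2)/R_C = 9.8/5.6 = 1.75 mA.
Check: β·I_B = 2.73 mA > I_C = 1.75 mA, confirming saturation.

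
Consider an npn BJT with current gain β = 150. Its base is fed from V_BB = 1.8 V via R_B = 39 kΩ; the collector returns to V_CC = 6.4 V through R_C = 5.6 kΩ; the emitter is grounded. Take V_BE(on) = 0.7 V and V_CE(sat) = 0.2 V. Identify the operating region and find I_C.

Assume active: I_B = (1.8 − 0.7)/39 = 0.0282 mA, giving I_C = β·I_B = 4.23 mA.
But then V_CE = 6.4 − 4.23×5.6 = -17.3 V < V_CE(sat) = 0.2 V — impossible in the active region.
So the transistor is saturated. With V_CE = 0.2 V, I_C = (V_CC − 0.2)/R_C = 6.2/5.6 = 1.11 mA.
Check: β·I_B = 4.23 mA > I_C = 1.11 mA, confirming saturation.

saturation; I_C ≈ 1.1 mA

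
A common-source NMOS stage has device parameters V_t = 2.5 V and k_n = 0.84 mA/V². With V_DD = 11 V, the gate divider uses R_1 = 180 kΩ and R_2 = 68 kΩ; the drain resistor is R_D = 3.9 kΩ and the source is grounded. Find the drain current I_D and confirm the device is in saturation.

I_D ≈ 0.11 mA

V_G = V_DD·R_2/(R_1+R_2) = 11×68/248 = 3.02 V. With the source grounded, V_GS = V_G = 3.02 V.
Assume saturation: I_D = (k_n/2)(V_GS − V_t)² = (0.84/2)×(3.02 − 2.5)² = 0.42×0.516² = 0.112 mA.
V_DS = V_DD − I_D·R_D = 11 − 0.112×3.9 = 10.6 V.
Saturation requires V_DS ≥ V_GS − V_t = 0.516 V; 10.6 ≥ 0.516 ✓.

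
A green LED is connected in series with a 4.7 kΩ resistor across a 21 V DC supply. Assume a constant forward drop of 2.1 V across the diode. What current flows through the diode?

I ≈ 4 mA

KVL around the loop: 21 = V_D + I·R = 2.1 + I × 4.7 kΩ.
So I = (21 − 2.1) / 4.7 kΩ = 18.9 / 4.7 = 4.02 mA.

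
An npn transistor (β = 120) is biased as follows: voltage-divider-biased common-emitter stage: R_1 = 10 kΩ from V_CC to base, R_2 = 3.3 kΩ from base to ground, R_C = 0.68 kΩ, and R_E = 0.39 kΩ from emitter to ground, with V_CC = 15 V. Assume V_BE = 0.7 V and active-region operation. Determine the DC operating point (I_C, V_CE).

Thevenize the base divider: V_Th = V_CC·R_2/(R_1+R_2) = 15×3.3/13.3 = 3.72 V, R_Th = R_1‖R_2 = 2.48 kΩ.
Base-emitter loop: V_Th = I_B·R_Th + V_BE + (β+1)I_B·R_E, so I_B = (3.72 − 0.7) / (2.48 + 121×0.39) = 0.0608 mA.
I_C = β·I_B = 120×0.0608 = 7.3 mA, and I_E = (β+1)I_B = 7.36 mA.
V_CE = V_CC − I_C·R_C − I_E·R_E = 15 − 7.3×0.68 − 7.36×0.39 = 7.16 V.
V_CE = 7.16 V > 0.2 V confirms active-region operation.

I_C ≈ 7.3 mA, V_CE ≈ 7.2 V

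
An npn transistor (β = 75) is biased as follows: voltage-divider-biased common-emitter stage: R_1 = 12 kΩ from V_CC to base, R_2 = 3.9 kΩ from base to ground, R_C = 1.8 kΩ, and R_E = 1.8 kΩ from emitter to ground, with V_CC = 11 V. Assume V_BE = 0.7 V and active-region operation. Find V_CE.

V_CE ≈ 7.1 V

Thevenize the base divider: V_Th = V_CC·R_2/(R_1+R_2) = 11×3.9/15.9 = 2.7 V, R_Th = R_1‖R_2 = 2.94 kΩ.
Base-emitter loop: V_Th = I_B·R_Th + V_BE + (β+1)I_B·R_E, so I_B = (2.7 − 0.7) / (2.94 + 76×1.8) = 0.0143 mA.
I_C = β·I_B = 75×0.0143 = 1.07 mA, and I_E = (β+1)I_B = 1.09 mA.
V_CE = V_CC − I_C·R_C − I_E·R_E = 11 − 1.07×1.8 − 1.09×1.8 = 7.11 V.
V_CE = 7.11 V > 0.2 V confirms active-region operation.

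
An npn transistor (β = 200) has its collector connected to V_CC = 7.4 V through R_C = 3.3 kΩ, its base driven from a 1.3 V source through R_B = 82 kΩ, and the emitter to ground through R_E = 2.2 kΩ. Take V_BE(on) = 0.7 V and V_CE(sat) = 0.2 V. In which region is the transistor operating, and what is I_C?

active; I_C ≈ 0.23 mA

Assume active. Base-emitter loop: I_B = (V_BB − V_BE)/(R_B + (β+1)R_E) = (1.3 − 0.7)/(82 + 201×2.2) = 0.00114 mA.
I_C = β·I_B = 200×0.00114 = 0.229 mA.
V_CE = V_CC − I_C·R_C − I_E·R_E = 7.4 − 0.229×3.3 − 0.23×2.2 = 6.14 V > V_CE(sat), so the active-region assumption holds.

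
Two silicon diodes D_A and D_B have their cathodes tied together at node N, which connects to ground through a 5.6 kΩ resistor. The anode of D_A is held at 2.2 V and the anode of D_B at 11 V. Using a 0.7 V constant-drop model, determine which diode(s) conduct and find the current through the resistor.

Only D_B conducts; I_R ≈ 1.8 mA

Assume both conduct. Then node N would need to be at both 2.2−0.7 = 1.5 V and 11−0.7 = 10.3 V, which is impossible.
Assume only D_B conducts: V_N = 11 − 0.7 = 10.3 V, so I_R = 10.3/5.6 = 1.84 mA.
Check D_A: its anode-to-cathode voltage is 2.2 − 10.3 = -8.1 V < 0.7 V, so it is off. The assumption is consistent.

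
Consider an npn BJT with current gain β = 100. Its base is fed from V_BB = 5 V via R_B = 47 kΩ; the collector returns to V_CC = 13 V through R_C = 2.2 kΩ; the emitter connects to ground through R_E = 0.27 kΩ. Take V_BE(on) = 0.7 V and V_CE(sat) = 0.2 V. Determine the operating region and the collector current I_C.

Assume active: I_B = (5 − 0.7)/(47 + 101×0.27) = 0.0579 mA, I_C = β·I_B = 5.79 mA.
Then V_CE = 13 − 5.79×2.2 − 5.85×0.27 = -1.32 V < 0.2 V — the active assumption fails.
Re-solve with V_CE = 0.2 V. KCL at the emitter: V_E/R_E = (V_BB−0.7−V_E)/R_B + (V_CC−0.2−V_E)/R_C, giving V_E = 1.41 V.
I_C = (V_CC − 0.2 − V_E)/R_C = (12.8 − 1.41)/2.2 = 5.18 mA.
Check: I_B = (4.3 − 1.41)/47 = 0.0614 mA, and β·I_B = 6.14 mA > I_C, confirming saturation.

saturation; I_C ≈ 5.2 mA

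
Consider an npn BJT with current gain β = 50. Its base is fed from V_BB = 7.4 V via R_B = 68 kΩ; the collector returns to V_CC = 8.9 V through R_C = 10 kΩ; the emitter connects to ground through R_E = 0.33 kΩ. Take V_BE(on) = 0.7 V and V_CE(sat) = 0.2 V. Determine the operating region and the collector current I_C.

Assume active: I_B = (7.4 − 0.7)/(68 + 51×0.33) = 0.079 mA, I_C = β·I_B = 3.95 mA.
Then V_CE = 8.9 − 3.95×10 − 4.03×0.33 = -31.9 V < 0.2 V — the active assumption fails.
Re-solve with V_CE = 0.2 V. KCL at the emitter: V_E/R_E = (V_BB−0.7−V_E)/R_B + (V_CC−0.2−V_E)/R_C, giving V_E = 0.308 V.
I_C = (V_CC − 0.2 − V_E)/R_C = (8.7 − 0.308)/10 = 0.839 mA.
Check: I_B = (6.7 − 0.308)/68 = 0.094 mA, and β·I_B = 4.7 mA > I_C, confirming saturation.

saturation; I_C ≈ 0.84 mA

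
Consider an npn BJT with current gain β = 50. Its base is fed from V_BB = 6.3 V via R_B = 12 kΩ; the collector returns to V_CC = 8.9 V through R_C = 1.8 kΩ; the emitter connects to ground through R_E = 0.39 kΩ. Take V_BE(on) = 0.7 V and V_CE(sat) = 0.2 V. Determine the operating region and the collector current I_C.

saturation; I_C ≈ 3.9 mA

Assume active: I_B = (6.3 − 0.7)/(12 + 51×0.39) = 0.176 mA, I_C = β·I_B = 8.78 mA.
Then V_CE = 8.9 − 8.78×1.8 − 8.96×0.39 = -10.4 V < 0.2 V — the active assumption fails.
Re-solve with V_CE = 0.2 V. KCL at the emitter: V_E/R_E = (V_BB−0.7−V_E)/R_B + (V_CC−0.2−V_E)/R_C, giving V_E = 1.65 V.
I_C = (V_CC − 0.2 − V_E)/R_C = (8.7 − 1.65)/1.8 = 3.91 mA.
Check: I_B = (5.6 − 1.65)/12 = 0.329 mA, and β·I_B = 16.4 mA > I_C, confirming saturation.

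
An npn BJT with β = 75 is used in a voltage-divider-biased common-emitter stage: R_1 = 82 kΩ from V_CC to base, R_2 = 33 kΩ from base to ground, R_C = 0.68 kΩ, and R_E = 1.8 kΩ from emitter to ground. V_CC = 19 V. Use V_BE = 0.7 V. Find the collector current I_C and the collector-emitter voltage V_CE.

Thevenize the base divider: V_Th = V_CC·R_2/(R_1+R_2) = 19×33/115 = 5.45 V, R_Th = R_1‖R_2 = 23.5 kΩ.
Base-emitter loop: V_Th = I_B·R_Th + V_BE + (β+1)I_B·R_E, so I_B = (5.45 − 0.7) / (23.5 + 76×1.8) = 0.0296 mA.
I_C = β·I_B = 75×0.0296 = 2.22 mA, and I_E = (β+1)I_B = 2.25 mA.
V_CE = V_CC − I_C·R_C − I_E·R_E = 19 − 2.22×0.68 − 2.25×1.8 = 13.4 V.
V_CE = 13.4 V > 0.2 V confirms active-region operation.

I_C ≈ 2.2 mA, V_CE ≈ 13 V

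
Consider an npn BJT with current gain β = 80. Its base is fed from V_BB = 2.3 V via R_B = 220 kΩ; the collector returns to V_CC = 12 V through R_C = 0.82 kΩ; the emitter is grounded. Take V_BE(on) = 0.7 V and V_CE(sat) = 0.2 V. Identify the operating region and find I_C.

active; I_C ≈ 0.58 mA

Assume active. Base-emitter loop: I_B = (V_BB − V_BE)/R_B = (2.3 − 0.7)/220 = 0.00727 mA.
I_C = β·I_B = 80×0.00727 = 0.582 mA.
V_CE = V_CC − I_C·R_C = 12 − 0.582×0.82 = 11.5 V > V_CE(sat), so the active-region assumption holds.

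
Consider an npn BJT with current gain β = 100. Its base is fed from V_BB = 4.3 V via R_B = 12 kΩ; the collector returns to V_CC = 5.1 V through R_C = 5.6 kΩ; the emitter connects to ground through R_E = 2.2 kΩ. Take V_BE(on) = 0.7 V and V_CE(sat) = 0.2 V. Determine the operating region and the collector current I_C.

saturation; I_C ≈ 0.58 mA

Assume active: I_B = (4.3 − 0.7)/(12 + 101×2.2) = 0.0154 mA, I_C = β·I_B = 1.54 mA.
Then V_CE = 5.1 − 1.54×5.6 − 1.55×2.2 = -6.92 V < 0.2 V — the active assumption fails.
Re-solve with V_CE = 0.2 V. KCL at the emitter: V_E/R_E = (V_BB−0.7−V_E)/R_B + (V_CC−0.2−V_E)/R_C, giving V_E = 1.64 V.
I_C = (V_CC − 0.2 − V_E)/R_C = (4.9 − 1.64)/5.6 = 0.582 mA.
Check: I_B = (3.6 − 1.64)/12 = 0.163 mA, and β·I_B = 16.3 mA > I_C, confirming saturation.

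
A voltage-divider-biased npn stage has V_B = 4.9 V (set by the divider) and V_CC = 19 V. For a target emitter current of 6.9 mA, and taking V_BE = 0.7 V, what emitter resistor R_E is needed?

V_E = V_B − V_BE = 4.9 − 0.7 = 4.2 V.
R_E = V_E / I_E = 4.2 / 6.9 = 0.609 kΩ.

R_E ≈ 0.61 kΩ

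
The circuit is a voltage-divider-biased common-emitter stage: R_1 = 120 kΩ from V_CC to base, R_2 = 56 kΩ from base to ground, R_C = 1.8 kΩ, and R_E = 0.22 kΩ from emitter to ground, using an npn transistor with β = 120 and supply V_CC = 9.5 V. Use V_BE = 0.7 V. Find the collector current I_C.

I_C ≈ 4.3 mA

Thevenize the base divider: V_Th = V_CC·R_2/(R_1+R_2) = 9.5×56/176 = 3.02 V, R_Th = R_1‖R_2 = 38.2 kΩ.
Base-emitter loop: V_Th = I_B·R_Th + V_BE + (β+1)I_B·R_E, so I_B = (3.02 − 0.7) / (38.2 + 121×0.22) = 0.0358 mA.
I_C = β·I_B = 120×0.0358 = 4.3 mA, and I_E = (β+1)I_B = 4.34 mA.
V_CE = V_CC − I_C·R_C − I_E·R_E = 9.5 − 4.3×1.8 − 4.34×0.22 = 0.804 V.
V_CE = 0.804 V > 0.2 V confirms active-region operation.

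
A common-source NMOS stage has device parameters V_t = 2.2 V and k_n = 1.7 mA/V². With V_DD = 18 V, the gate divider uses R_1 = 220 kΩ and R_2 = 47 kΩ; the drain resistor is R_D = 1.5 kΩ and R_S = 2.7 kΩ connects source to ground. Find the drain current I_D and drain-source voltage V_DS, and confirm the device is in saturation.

V_G = V_DD·R_2/(R_1+R_2) = 18×47/267 = 3.17 V.
Assume saturation: I_D = (k_n/2)(V_GS − V_t)² with V_GS = V_G − I_D·R_S = 3.17 − 2.7·I_D.
Substituting gives 6.2·I_D² − 5.45·I_D + 0.797 = 0, with roots I_D = 0.186 or 0.693 mA.
The root I_D = 0.693 mA gives V_GS = 1.3 V ≤ V_t, so take I_D = 0.186 mA.
Then V_GS = 2.67 V and V_DS = V_DD − I_D(R_D+R_S) = 18 − 0.186×4.2 = 17.2 V.
Saturation requires V_DS ≥ V_GS − V_t = 0.467 V; 17.2 ≥ 0.467 ✓.

I_D ≈ 0.19 mA, V_DS ≈ 17 V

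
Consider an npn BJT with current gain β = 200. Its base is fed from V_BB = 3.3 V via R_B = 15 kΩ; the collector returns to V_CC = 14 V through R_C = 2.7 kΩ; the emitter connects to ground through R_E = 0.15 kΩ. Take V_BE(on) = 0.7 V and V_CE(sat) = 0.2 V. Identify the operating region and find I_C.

saturation; I_C ≈ 4.8 mA

Assume active: I_B = (3.3 − 0.7)/(15 + 201×0.15) = 0.0576 mA, I_C = β·I_B = 11.5 mA.
Then V_CE = 14 − 11.5×2.7 − 11.6×0.15 = -18.8 V < 0.2 V — the active assumption fails.
Re-solve with V_CE = 0.2 V. KCL at the emitter: V_E/R_E = (V_BB−0.7−V_E)/R_B + (V_CC−0.2−V_E)/R_C, giving V_E = 0.744 V.
I_C = (V_CC − 0.2 − V_E)/R_C = (13.8 − 0.744)/2.7 = 4.84 mA.
Check: I_B = (2.6 − 0.744)/15 = 0.124 mA, and β·I_B = 24.7 mA > I_C, confirming saturation.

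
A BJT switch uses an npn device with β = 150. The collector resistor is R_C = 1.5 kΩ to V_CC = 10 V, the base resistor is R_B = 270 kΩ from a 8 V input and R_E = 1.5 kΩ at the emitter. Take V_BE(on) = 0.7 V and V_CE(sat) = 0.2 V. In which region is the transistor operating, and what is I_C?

Assume active. Base-emitter loop: I_B = (V_BB − V_BE)/(R_B + (β+1)R_E) = (8 − 0.7)/(270 + 151×1.5) = 0.0147 mA.
I_C = β·I_B = 150×0.0147 = 2.21 mA.
V_CE = V_CC − I_C·R_C − I_E·R_E = 10 − 2.21×1.5 − 2.22×1.5 = 3.36 V > V_CE(sat), so the active-region assumption holds.

active; I_C ≈ 2.2 mA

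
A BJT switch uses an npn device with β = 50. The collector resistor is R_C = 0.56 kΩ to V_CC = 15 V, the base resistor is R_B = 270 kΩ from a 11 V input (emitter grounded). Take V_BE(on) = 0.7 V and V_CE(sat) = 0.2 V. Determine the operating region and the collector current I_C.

active; I_C ≈ 1.9 mA

Assume active. Base-emitter loop: I_B = (V_BB − V_BE)/R_B = (11 − 0.7)/270 = 0.0381 mA.
I_C = β·I_B = 50×0.0381 = 1.91 mA.
V_CE = V_CC − I_C·R_C = 15 − 1.91×0.56 = 13.9 V > V_CE(sat), so the active-region assumption holds.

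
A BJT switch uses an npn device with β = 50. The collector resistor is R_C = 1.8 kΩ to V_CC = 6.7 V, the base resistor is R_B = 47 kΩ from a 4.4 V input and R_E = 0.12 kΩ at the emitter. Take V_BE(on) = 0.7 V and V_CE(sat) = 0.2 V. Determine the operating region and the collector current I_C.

saturation; I_C ≈ 3.4 mA

Assume active: I_B = (4.4 − 0.7)/(47 + 51×0.12) = 0.0697 mA, I_C = β·I_B = 3.48 mA.
Then V_CE = 6.7 − 3.48×1.8 − 3.55×0.12 = 0.00489 V < 0.2 V — the active assumption fails.
Re-solve with V_CE = 0.2 V. KCL at the emitter: V_E/R_E = (V_BB−0.7−V_E)/R_B + (V_CC−0.2−V_E)/R_C, giving V_E = 0.414 V.
I_C = (V_CC − 0.2 − V_E)/R_C = (6.5 − 0.414)/1.8 = 3.38 mA.
Check: I_B = (3.7 − 0.414)/47 = 0.0699 mA, and β·I_B = 3.5 mA > I_C, confirming saturation.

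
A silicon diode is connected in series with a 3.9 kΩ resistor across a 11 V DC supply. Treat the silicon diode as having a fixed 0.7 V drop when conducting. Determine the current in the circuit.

I ≈ 2.6 mA

KVL around the loop: 11 = V_D + I·R = 0.7 + I × 3.9 kΩ.
So I = (11 − 0.7) / 3.9 kΩ = 10.3 / 3.9 = 2.64 mA.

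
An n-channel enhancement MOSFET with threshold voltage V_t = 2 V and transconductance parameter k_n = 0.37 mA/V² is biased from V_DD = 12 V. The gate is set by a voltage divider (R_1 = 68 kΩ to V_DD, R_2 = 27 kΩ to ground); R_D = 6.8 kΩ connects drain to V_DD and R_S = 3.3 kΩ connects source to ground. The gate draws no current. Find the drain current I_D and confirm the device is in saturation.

V_G = V_DD·R_2/(R_1+R_2) = 12×27/95 = 3.41 V.
Assume saturation: I_D = (k_n/2)(V_GS − V_t)² with V_GS = V_G − I_D·R_S = 3.41 − 3.3·I_D.
Substituting gives 2.01·I_D² − 2.72·I_D + 0.368 = 0, with roots I_D = 0.152 or 1.2 mA.
The root I_D = 1.2 mA gives V_GS = -0.546 V ≤ V_t, so take I_D = 0.152 mA.
Then V_GS = 2.91 V and V_DS = V_DD − I_D(R_D+R_S) = 12 − 0.152×10.1 = 10.5 V.
Saturation requires V_DS ≥ V_GS − V_t = 0.908 V; 10.5 ≥ 0.908 ✓.

I_D ≈ 0.15 mA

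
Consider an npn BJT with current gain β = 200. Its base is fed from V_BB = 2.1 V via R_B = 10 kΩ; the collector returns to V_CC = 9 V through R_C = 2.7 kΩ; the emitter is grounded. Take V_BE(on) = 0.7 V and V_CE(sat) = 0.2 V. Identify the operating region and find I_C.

saturation; I_C ≈ 3.3 mA

Assume active: I_B = (2.1 − 0.7)/10 = 0.14 mA, giving I_C = β·I_B = 28 mA.
But then V_CE = 9 − 28×2.7 = -66.6 V < V_CE(sat) = 0.2 V — impossible in the active region.
So the transistor is saturated. With V_CE = 0.2 V, I_C = (V_CC − 0.2)/R_C = 8.8/2.7 = 3.26 mA.
Check: β·I_B = 28 mA > I_C = 3.26 mA, confirming saturation.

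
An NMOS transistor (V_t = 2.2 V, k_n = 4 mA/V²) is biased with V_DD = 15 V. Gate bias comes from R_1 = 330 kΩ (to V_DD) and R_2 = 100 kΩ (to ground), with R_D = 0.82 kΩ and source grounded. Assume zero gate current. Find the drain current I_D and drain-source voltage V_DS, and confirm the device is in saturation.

V_G = V_DD·R_2/(R_1+R_2) = 15×100/430 = 3.49 V. With the source grounded, V_GS = V_G = 3.49 V.
Assume saturation: I_D = (k_n/2)(V_GS − V_t)² = (4/2)×(3.49 − 2.2)² = 2×1.29² = 3.32 mA.
V_DS = V_DD − I_D·R_D = 15 − 3.32×0.82 = 12.3 V.
Saturation requires V_DS ≥ V_GS − V_t = 1.29 V; 12.3 ≥ 1.29 ✓.

I_D ≈ 3.3 mA, V_DS ≈ 12 V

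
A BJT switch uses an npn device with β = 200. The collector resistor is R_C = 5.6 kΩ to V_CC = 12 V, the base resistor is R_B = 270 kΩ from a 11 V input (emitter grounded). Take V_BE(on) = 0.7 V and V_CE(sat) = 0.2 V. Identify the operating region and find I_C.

Assume active: I_B = (11 − 0.7)/270 = 0.0381 mA, giving I_C = β·I_B = 7.63 mA.
But then V_CE = 12 − 7.63×5.6 = -30.7 V < V_CE(sat) = 0.2 V — impossible in the active region.
So the transistor is saturated. With V_CE = 0.2 V, I_C = (V_CC − 0.2)/R_C = 11.8/5.6 = 2.11 mA.
Check: β·I_B = 7.63 mA > I_C = 2.11 mA, confirming saturation.

saturation; I_C ≈ 2.1 mA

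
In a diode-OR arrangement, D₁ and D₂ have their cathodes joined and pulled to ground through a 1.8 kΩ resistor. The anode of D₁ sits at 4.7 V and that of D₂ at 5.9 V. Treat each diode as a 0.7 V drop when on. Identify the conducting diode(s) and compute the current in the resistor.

Only D₂ conducts; I_R ≈ 2.9 mA

Assume both conduct. Then node N would need to be at both 4.7−0.7 = 4 V and 5.9−0.7 = 5.2 V, which is impossible.
Assume only D₂ conducts: V_N = 5.9 − 0.7 = 5.2 V, so I_R = 5.2/1.8 = 2.89 mA.
Check D₁: its anode-to-cathode voltage is 4.7 − 5.2 = -0.5 V < 0.7 V, so it is off. The assumption is consistent.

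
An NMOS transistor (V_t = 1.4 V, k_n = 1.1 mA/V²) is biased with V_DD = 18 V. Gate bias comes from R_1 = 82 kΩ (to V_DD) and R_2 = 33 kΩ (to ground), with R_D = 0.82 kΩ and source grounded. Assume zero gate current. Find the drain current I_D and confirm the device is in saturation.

I_D ≈ 7.8 mA

V_G = V_DD·R_2/(R_1+R_2) = 18×33/115 = 5.17 V. With the source grounded, V_GS = V_G = 5.17 V.
Assume saturation: I_D = (k_n/2)(V_GS − V_t)² = (1.1/2)×(5.17 − 1.4)² = 0.55×3.77² = 7.8 mA.
V_DS = V_DD − I_D·R_D = 18 − 7.8×0.82 = 11.6 V.
Saturation requires V_DS ≥ V_GS − V_t = 3.77 V; 11.6 ≥ 3.77 ✓.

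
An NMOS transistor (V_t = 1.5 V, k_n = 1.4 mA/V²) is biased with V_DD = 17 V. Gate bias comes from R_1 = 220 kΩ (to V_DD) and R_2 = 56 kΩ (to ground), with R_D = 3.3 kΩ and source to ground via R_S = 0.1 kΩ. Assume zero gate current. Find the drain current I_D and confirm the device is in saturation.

I_D ≈ 2.1 mA

V_G = V_DD·R_2/(R_1+R_2) = 17×56/276 = 3.45 V.
Assume saturation: I_D = (k_n/2)(V_GS − V_t)² with V_GS = V_G − I_D·R_S = 3.45 − 0.1·I_D.
Substituting gives 0.007·I_D² − 1.27·I_D + 2.66 = 0, with roots I_D = 2.11 or 180 mA.
The root I_D = 180 mA gives V_GS = -14.5 V ≤ V_t, so take I_D = 2.11 mA.
Then V_GS = 3.24 V and V_DS = V_DD − I_D(R_D+R_S) = 17 − 2.11×3.4 = 9.81 V.
Saturation requires V_DS ≥ V_GS − V_t = 1.74 V; 9.81 ≥ 1.74 ✓.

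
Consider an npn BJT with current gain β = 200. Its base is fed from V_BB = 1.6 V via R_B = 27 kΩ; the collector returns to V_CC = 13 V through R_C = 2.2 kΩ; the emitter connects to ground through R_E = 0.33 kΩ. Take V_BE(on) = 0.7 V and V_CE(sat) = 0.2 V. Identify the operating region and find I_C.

active; I_C ≈ 1.9 mA

Assume active. Base-emitter loop: I_B = (V_BB − V_BE)/(R_B + (β+1)R_E) = (1.6 − 0.7)/(27 + 201×0.33) = 0.00964 mA.
I_C = β·I_B = 200×0.00964 = 1.93 mA.
V_CE = V_CC − I_C·R_C − I_E·R_E = 13 − 1.93×2.2 − 1.94×0.33 = 8.12 V > V_CE(sat), so the active-region assumption holds.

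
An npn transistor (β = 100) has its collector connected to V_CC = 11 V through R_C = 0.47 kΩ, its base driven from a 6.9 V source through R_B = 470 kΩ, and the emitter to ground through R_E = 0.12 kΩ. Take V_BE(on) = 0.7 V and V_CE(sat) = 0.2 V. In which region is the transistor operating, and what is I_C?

active; I_C ≈ 1.3 mA

Assume active. Base-emitter loop: I_B = (V_BB − V_BE)/(R_B + (β+1)R_E) = (6.9 − 0.7)/(470 + 101×0.12) = 0.0129 mA.
I_C = β·I_B = 100×0.0129 = 1.29 mA.
V_CE = V_CC − I_C·R_C − I_E·R_E = 11 − 1.29×0.47 − 1.3×0.12 = 10.2 V > V_CE(sat), so the active-region assumption holds.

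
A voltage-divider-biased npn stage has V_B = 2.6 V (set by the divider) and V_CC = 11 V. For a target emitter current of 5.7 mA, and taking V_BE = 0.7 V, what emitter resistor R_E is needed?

R_E ≈ 0.33 kΩ

V_E = V_B − V_BE = 2.6 − 0.7 = 1.9 V.
R_E = V_E / I_E = 1.9 / 5.7 = 0.333 kΩ.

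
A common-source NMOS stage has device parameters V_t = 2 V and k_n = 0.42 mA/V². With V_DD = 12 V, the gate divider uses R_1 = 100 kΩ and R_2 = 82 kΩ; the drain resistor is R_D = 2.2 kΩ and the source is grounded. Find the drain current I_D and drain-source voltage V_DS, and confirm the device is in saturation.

V_G = V_DD·R_2/(R_1+R_2) = 12×82/182 = 5.41 V. With the source grounded, V_GS = V_G = 5.41 V.
Assume saturation: I_D = (k_n/2)(V_GS − V_t)² = (0.42/2)×(5.41 − 2)² = 0.21×3.41² = 2.44 mA.
V_DS = V_DD − I_D·R_D = 12 − 2.44×2.2 = 6.64 V.
Saturation requires V_DS ≥ V_GS − V_t = 3.41 V; 6.64 ≥ 3.41 ✓.

I_D ≈ 2.4 mA, V_DS ≈ 6.6 V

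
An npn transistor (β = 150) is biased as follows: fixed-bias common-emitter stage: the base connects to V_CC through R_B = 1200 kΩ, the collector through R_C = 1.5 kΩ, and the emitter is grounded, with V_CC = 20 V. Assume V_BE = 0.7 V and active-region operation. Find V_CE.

V_CE ≈ 16 V

Base loop: V_CC = I_B·R_B + V_BE, so I_B = (20 − 0.7)/1200 kΩ = 0.0161 mA.
In the active region I_C = β·I_B = 150 × 0.0161 = 2.41 mA.
Collector loop: V_CE = V_CC − I_C·R_C = 20 − 2.41×1.5 = 16.4 V.
Since V_CE = 16.4 V > V_CE(sat) ≈ 0.2 V, the transistor is in the active region as assumed.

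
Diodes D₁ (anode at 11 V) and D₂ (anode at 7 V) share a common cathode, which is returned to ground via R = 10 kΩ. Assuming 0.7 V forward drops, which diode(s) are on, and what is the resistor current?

Only D₁ conducts; I_R ≈ 1 mA

Assume both conduct. Then node N would need to be at both 11−0.7 = 10.3 V and 7−0.7 = 6.3 V, which is impossible.
Assume only D₁ conducts: V_N = 11 − 0.7 = 10.3 V, so I_R = 10.3/10 = 1.03 mA.
Check D₂: its anode-to-cathode voltage is 7 − 10.3 = -3.3 V < 0.7 V, so it is off. The assumption is consistent.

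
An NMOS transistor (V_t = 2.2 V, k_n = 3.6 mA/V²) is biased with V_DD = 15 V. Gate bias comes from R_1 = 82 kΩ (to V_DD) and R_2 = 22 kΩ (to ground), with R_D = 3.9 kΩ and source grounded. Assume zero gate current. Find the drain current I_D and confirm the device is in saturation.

V_G = V_DD·R_2/(R_1+R_2) = 15×22/104 = 3.17 V. With the source grounded, V_GS = V_G = 3.17 V.
Assume saturation: I_D = (k_n/2)(V_GS − V_t)² = (3.6/2)×(3.17 − 2.2)² = 1.8×0.973² = 1.7 mA.
V_DS = V_DD − I_D·R_D = 15 − 1.7×3.9 = 8.35 V.
Saturation requires V_DS ≥ V_GS − V_t = 0.973 V; 8.35 ≥ 0.973 ✓.

I_D ≈ 1.7 mA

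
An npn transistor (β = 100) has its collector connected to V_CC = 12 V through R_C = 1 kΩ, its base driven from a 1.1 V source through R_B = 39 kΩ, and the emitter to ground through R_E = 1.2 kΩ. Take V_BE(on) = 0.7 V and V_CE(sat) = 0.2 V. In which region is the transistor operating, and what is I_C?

Assume active. Base-emitter loop: I_B = (V_BB − V_BE)/(R_B + (β+1)R_E) = (1.1 − 0.7)/(39 + 101×1.2) = 0.0025 mA.
I_C = β·I_B = 100×0.0025 = 0.25 mA.
V_CE = V_CC − I_C·R_C − I_E·R_E = 12 − 0.25×1 − 0.252×1.2 = 11.4 V > V_CE(sat), so the active-region assumption holds.

active; I_C ≈ 0.25 mA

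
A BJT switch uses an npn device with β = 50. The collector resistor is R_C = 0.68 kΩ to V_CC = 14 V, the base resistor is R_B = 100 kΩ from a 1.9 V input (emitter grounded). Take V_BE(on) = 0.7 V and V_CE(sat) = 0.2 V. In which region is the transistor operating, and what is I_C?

active; I_C ≈ 0.6 mA

Assume active. Base-emitter loop: I_B = (V_BB − V_BE)/R_B = (1.9 − 0.7)/100 = 0.012 mA.
I_C = β·I_B = 50×0.012 = 0.6 mA.
V_CE = V_CC − I_C·R_C = 14 − 0.6×0.68 = 13.6 V > V_CE(sat), so the active-region assumption holds.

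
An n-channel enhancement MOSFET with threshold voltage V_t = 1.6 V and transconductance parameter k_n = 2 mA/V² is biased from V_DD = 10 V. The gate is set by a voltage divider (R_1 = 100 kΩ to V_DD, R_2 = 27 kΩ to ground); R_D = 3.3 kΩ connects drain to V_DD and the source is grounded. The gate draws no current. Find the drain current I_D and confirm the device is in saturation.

V_G = V_DD·R_2/(R_1+R_2) = 10×27/127 = 2.13 V. With the source grounded, V_GS = V_G = 2.13 V.
Assume saturation: I_D = (k_n/2)(V_GS − V_t)² = (2/2)×(2.13 − 1.6)² = 1×0.526² = 0.277 mA.
V_DS = V_DD − I_D·R_D = 10 − 0.277×3.3 = 9.09 V.
Saturation requires V_DS ≥ V_GS − V_t = 0.526 V; 9.09 ≥ 0.526 ✓.

I_D ≈ 0.28 mA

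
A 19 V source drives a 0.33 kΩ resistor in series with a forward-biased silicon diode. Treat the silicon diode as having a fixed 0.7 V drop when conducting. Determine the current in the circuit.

KVL around the loop: 19 = V_D + I·R = 0.7 + I × 0.33 kΩ.
So I = (19 − 0.7) / 0.33 kΩ = 18.3 / 0.33 = 55.5 mA.

I ≈ 55 mA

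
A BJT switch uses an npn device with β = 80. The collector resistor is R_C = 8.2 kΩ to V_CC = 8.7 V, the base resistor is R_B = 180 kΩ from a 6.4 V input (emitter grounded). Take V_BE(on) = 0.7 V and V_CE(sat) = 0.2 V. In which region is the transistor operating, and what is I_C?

saturation; I_C ≈ 1 mA

Assume active: I_B = (6.4 − 0.7)/180 = 0.0317 mA, giving I_C = β·I_B = 2.53 mA.
But then V_CE = 8.7 − 2.53×8.2 = -12.1 V < V_CE(sat) = 0.2 V — impossible in the active region.
So the transistor is saturated. With V_CE = 0.2 V, I_C = (V_CC − 0.2)/R_C = 8.5/8.2 = 1.04 mA.
Check: β·I_B = 2.53 mA > I_C = 1.04 mA, confirming saturation.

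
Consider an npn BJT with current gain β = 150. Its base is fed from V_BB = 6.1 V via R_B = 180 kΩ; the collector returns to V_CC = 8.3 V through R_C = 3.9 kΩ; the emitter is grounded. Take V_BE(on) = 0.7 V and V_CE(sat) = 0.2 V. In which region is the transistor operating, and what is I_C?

saturation; I_C ≈ 2.1 mA

Assume active: I_B = (6.1 − 0.7)/180 = 0.03 mA, giving I_C = β·I_B = 4.5 mA.
But then V_CE = 8.3 − 4.5×3.9 = -9.25 V < V_CE(sat) = 0.2 V — impossible in the active region.
So the transistor is saturated. With V_CE = 0.2 V, I_C = (V_CC − 0.2)/R_C = 8.1/3.9 = 2.08 mA.
Check: β·I_B = 4.5 mA > I_C = 2.08 mA, confirming saturation.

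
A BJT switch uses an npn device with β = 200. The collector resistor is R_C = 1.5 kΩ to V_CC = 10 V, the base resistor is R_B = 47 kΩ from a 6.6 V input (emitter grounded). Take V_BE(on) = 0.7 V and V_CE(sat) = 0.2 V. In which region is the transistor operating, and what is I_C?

Assume active: I_B = (6.6 − 0.7)/47 = 0.126 mA, giving I_C = β·I_B = 25.1 mA.
But then V_CE = 10 − 25.1×1.5 = -27.7 V < V_CE(sat) = 0.2 V — impossible in the active region.
So the transistor is saturated. With V_CE = 0.2 V, I_C = (V_CC − 0.2)/R_C = 9.8/1.5 = 6.53 mA.
Check: β·I_B = 25.1 mA > I_C = 6.53 mA, confirming saturation.

saturation; I_C ≈ 6.5 mA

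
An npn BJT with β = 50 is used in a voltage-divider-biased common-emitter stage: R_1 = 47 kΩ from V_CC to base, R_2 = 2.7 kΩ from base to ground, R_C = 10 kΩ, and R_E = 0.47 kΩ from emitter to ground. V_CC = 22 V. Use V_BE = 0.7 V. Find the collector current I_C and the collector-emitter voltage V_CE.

I_C ≈ 0.93 mA, V_CE ≈ 12 V

Thevenize the base divider: V_Th = V_CC·R_2/(R_1+R_2) = 22×2.7/49.7 = 1.2 V, R_Th = R_1‖R_2 = 2.55 kΩ.
Base-emitter loop: V_Th = I_B·R_Th + V_BE + (β+1)I_B·R_E, so I_B = (1.2 − 0.7) / (2.55 + 51×0.47) = 0.0187 mA.
I_C = β·I_B = 50×0.0187 = 0.933 mA, and I_E = (β+1)I_B = 0.952 mA.
V_CE = V_CC − I_C·R_C − I_E·R_E = 22 − 0.933×10 − 0.952×0.47 = 12.2 V.
V_CE = 12.2 V > 0.2 V confirms active-region operation.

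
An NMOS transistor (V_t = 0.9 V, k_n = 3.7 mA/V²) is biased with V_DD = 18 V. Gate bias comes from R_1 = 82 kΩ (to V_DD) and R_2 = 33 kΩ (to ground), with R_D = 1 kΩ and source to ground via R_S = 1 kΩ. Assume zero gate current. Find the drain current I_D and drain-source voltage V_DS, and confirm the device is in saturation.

V_G = V_DD·R_2/(R_1+R_2) = 18×33/115 = 5.17 V.
Assume saturation: I_D = (k_n/2)(V_GS − V_t)² with V_GS = V_G − I_D·R_S = 5.17 − 1·I_D.
Substituting gives 1.85·I_D² − 16.8·I_D + 33.7 = 0, with roots I_D = 2.99 or 6.08 mA.
The root I_D = 6.08 mA gives V_GS = -0.913 V ≤ V_t, so take I_D = 2.99 mA.
Then V_GS = 2.17 V and V_DS = V_DD − I_D(R_D+R_S) = 18 − 2.99×2 = 12 V.
Saturation requires V_DS ≥ V_GS − V_t = 1.27 V; 12 ≥ 1.27 ✓.

I_D ≈ 3 mA, V_DS ≈ 12 V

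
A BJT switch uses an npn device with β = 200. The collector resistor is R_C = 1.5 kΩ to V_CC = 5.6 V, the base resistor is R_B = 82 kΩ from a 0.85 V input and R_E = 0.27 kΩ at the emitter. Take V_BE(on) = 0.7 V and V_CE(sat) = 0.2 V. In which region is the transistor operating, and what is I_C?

Assume active. Base-emitter loop: I_B = (V_BB − V_BE)/(R_B + (β+1)R_E) = (0.85 − 0.7)/(82 + 201×0.27) = 0.0011 mA.
I_C = β·I_B = 200×0.0011 = 0.22 mA.
V_CE = V_CC − I_C·R_C − I_E·R_E = 5.6 − 0.22×1.5 − 0.221×0.27 = 5.21 V > V_CE(sat), so the active-region assumption holds.

active; I_C ≈ 0.22 mA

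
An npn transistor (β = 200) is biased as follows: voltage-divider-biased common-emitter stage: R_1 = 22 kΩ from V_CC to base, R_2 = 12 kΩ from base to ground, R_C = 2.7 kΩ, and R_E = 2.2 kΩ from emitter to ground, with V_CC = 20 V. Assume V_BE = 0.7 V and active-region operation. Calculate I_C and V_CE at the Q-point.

Thevenize the base divider: V_Th = V_CC·R_2/(R_1+R_2) = 20×12/34 = 7.06 V, R_Th = R_1‖R_2 = 7.76 kΩ.
Base-emitter loop: V_Th = I_B·R_Th + V_BE + (β+1)I_B·R_E, so I_B = (7.06 − 0.7) / (7.76 + 201×2.2) = 0.0141 mA.
I_C = β·I_B = 200×0.0141 = 2.83 mA, and I_E = (β+1)I_B = 2.84 mA.
V_CE = V_CC − I_C·R_C − I_E·R_E = 20 − 2.83×2.7 − 2.84×2.2 = 6.12 V.
V_CE = 6.12 V > 0.2 V confirms active-region operation.

I_C ≈ 2.8 mA, V_CE ≈ 6.1 V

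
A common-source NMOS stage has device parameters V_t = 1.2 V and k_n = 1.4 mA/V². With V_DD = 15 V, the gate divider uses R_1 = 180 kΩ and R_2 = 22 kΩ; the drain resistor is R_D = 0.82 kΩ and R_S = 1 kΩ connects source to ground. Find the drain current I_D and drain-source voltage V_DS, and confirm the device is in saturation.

I_D ≈ 0.085 mA, V_DS ≈ 15 V

V_G = V_DD·R_2/(R_1+R_2) = 15×22/202 = 1.63 V.
Assume saturation: I_D = (k_n/2)(V_GS − V_t)² with V_GS = V_G − I_D·R_S = 1.63 − 1·I_D.
Substituting gives 0.7·I_D² − 1.61·I_D + 0.132 = 0, with roots I_D = 0.0851 or 2.21 mA.
The root I_D = 2.21 mA gives V_GS = -0.577 V ≤ V_t, so take I_D = 0.0851 mA.
Then V_GS = 1.55 V and V_DS = V_DD − I_D(R_D+R_S) = 15 − 0.0851×1.82 = 14.8 V.
Saturation requires V_DS ≥ V_GS − V_t = 0.349 V; 14.8 ≥ 0.349 ✓.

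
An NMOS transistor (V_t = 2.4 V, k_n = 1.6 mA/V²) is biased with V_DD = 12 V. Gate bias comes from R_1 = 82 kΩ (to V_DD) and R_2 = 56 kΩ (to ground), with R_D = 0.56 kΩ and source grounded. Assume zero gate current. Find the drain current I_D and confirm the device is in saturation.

V_G = V_DD·R_2/(R_1+R_2) = 12×56/138 = 4.87 V. With the source grounded, V_GS = V_G = 4.87 V.
Assume saturation: I_D = (k_n/2)(V_GS − V_t)² = (1.6/2)×(4.87 − 2.4)² = 0.8×2.47² = 4.88 mA.
V_DS = V_DD − I_D·R_D = 12 − 4.88×0.56 = 9.27 V.
Saturation requires V_DS ≥ V_GS − V_t = 2.47 V; 9.27 ≥ 2.47 ✓.

I_D ≈ 4.9 mA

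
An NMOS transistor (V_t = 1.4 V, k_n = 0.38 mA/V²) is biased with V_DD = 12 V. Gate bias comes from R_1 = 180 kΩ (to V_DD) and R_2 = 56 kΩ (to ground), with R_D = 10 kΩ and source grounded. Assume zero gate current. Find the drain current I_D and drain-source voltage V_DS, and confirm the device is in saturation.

I_D ≈ 0.4 mA, V_DS ≈ 8 V

V_G = V_DD·R_2/(R_1+R_2) = 12×56/236 = 2.85 V. With the source grounded, V_GS = V_G = 2.85 V.
Assume saturation: I_D = (k_n/2)(V_GS − V_t)² = (0.38/2)×(2.85 − 1.4)² = 0.19×1.45² = 0.398 mA.
V_DS = V_DD − I_D·R_D = 12 − 0.398×10 = 8.02 V.
Saturation requires V_DS ≥ V_GS − V_t = 1.45 V; 8.02 ≥ 1.45 ✓.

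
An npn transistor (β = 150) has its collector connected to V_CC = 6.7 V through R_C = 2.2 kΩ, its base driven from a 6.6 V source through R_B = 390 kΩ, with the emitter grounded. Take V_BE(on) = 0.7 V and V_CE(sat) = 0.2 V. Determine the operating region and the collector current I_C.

Assume active. Base-emitter loop: I_B = (V_BB − V_BE)/R_B = (6.6 − 0.7)/390 = 0.0151 mA.
I_C = β·I_B = 150×0.0151 = 2.27 mA.
V_CE = V_CC − I_C·R_C = 6.7 − 2.27×2.2 = 1.71 V > V_CE(sat), so the active-region assumption holds.

active; I_C ≈ 2.3 mA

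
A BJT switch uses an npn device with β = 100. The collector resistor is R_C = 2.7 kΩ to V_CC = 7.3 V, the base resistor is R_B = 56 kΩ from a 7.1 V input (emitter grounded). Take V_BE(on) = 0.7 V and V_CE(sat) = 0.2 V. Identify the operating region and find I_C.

saturation; I_C ≈ 2.6 mA

Assume active: I_B = (7.1 − 0.7)/56 = 0.114 mA, giving I_C = β·I_B = 11.4 mA.
But then V_CE = 7.3 − 11.4×2.7 = -23.6 V < V_CE(sat) = 0.2 V — impossible in the active region.
So the transistor is saturated. With V_CE = 0.2 V, I_C = (V_CC − 0.2)/R_C = 7.1/2.7 = 2.63 mA.
Check: β·I_B = 11.4 mA > I_C = 2.63 mA, confirming saturation.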